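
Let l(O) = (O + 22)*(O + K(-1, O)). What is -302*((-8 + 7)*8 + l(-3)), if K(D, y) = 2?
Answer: 8154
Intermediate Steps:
l(O) = (2 + O)*(22 + O) (l(O) = (O + 22)*(O + 2) = (22 + O)*(2 + O) = (2 + O)*(22 + O))
-302*((-8 + 7)*8 + l(-3)) = -302*((-8 + 7)*8 + (44 + (-3)² + 24*(-3))) = -302*(-1*8 + (44 + 9 - 72)) = -302*(-8 - 19) = -302*(-27) = 8154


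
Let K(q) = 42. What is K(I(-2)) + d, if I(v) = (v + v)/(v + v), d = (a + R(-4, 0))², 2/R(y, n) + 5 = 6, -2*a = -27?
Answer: 1129/4 ≈ 282.25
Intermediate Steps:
a = 27/2 (a = -½*(-27) = 27/2 ≈ 13.500)
R(y, n) = 2 (R(y, n) = 2/(-5 + 6) = 2/1 = 2*1 = 2)
d = 961/4 (d = (27/2 + 2)² = (31/2)² = 961/4 ≈ 240.25)
I(v) = 1 (I(v) = (2*v)/((2*v)) = (2*v)*(1/(2*v)) = 1)
K(I(-2)) + d = 42 + 961/4 = 1129/4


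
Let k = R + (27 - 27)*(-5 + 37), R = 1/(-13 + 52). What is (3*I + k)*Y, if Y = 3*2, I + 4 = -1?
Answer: -1168/13 ≈ -89.846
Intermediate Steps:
I = -5 (I = -4 - 1 = -5)
Y = 6
R = 1/39 ≈ 0.025641
k = 1/39 (k = 1/39 + (27 - 27)*(-5 + 37) = 1/39 + 0*32 = 1/39 + 0 = 1/39 ≈ 0.025641)
(3*I + k)*Y = (3*(-5) + 1/39)*6 = (-15 + 1/39)*6 = -584/39*6 = -1168/13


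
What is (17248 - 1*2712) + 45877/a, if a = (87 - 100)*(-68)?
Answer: 991977/68 ≈ 14588.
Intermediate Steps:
a = 884 (a = -13*(-68) = 884)
(17248 - 1*2712) + 45877/a = (17248 - 1*2712) + 45877/884 = (17248 - 2712) + 45877*(1/884) = 14536 + 3529/68 = 991977/68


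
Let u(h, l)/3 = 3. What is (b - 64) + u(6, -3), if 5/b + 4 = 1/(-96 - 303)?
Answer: -89830/1597 ≈ -56.249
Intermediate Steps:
u(h, l) = 9 (u(h, l) = 3*3 = 9)
b = -1995/1597 (b = 5/(-4 + 1/(-96 - 303)) = 5/(-4 + 1/(-399)) = 5/(-4 - 1/399) = 5/(-1597/399) = 5*(-399/1597) = -1995/1597 ≈ -1.2492)
(b - 64) + u(6, -3) = (-1995/1597 - 64) + 9 = -104203/1597 + 9 = -89830/1597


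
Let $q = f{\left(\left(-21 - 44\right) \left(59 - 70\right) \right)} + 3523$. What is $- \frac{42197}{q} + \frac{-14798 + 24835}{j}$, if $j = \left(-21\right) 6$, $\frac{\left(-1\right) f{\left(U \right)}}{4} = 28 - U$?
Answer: $- \frac{68258849}{790146} \approx -86.388$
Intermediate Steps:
$f{\left(U \right)} = -112 + 4 U$ ($f{\left(U \right)} = - 4 \left(28 - U\right) = -112 + 4 U$)
$q = 6271$ ($q = \left(-112 + 4 \left(-21 - 44\right) \left(59 - 70\right)\right) + 3523 = \left(-112 + 4 \left(\left(-65\right) \left(-11\right)\right)\right) + 3523 = \left(-112 + 4 \cdot 715\right) + 3523 = \left(-112 + 2860\right) + 3523 = 2748 + 3523 = 6271$)
$j = -126$
$- \frac{42197}{q} + \frac{-14798 + 24835}{j} = - \frac{42197}{6271} + \frac{-14798 + 24835}{-126} = \left(-42197\right) \frac{1}{6271} + 10037 \left(- \frac{1}{126}\right) = - \frac{42197}{6271} - \frac{10037}{126} = - \frac{68258849}{790146}$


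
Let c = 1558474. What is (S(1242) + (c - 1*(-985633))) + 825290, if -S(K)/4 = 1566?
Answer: 3363133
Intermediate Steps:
S(K) = -6264 (S(K) = -4*1566 = -6264)
(S(1242) + (c - 1*(-985633))) + 825290 = (-6264 + (1558474 - 1*(-985633))) + 825290 = (-6264 + (1558474 + 985633)) + 825290 = (-6264 + 2544107) + 825290 = 2537843 + 825290 = 3363133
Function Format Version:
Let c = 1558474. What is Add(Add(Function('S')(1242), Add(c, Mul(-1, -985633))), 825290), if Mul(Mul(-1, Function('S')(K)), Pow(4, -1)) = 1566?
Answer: 3363133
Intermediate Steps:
Function('S')(K) = -6264 (Function('S')(K) = Mul(-4, 1566) = -6264)
Add(Add(Function('S')(1242), Add(c, Mul(-1, -985633))), 825290) = Add(Add(-6264, Add(1558474, Mul(-1, -985633))), 825290) = Add(Add(-6264, Add(1558474, 985633)), 825290) = Add(Add(-6264, 2544107), 825290) = Add(2537843, 825290) = 3363133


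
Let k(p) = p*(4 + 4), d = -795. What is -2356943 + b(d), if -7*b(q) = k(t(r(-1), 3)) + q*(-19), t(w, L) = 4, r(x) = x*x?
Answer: -16513738/7 ≈ -2.3591e+6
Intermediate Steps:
r(x) = x**2
k(p) = 8*p (k(p) = p*8 = 8*p)
b(q) = -32/7 + 19*q/7 (b(q) = -(8*4 + q*(-19))/7 = -(32 - 19*q)/7 = -32/7 + 19*q/7)
-2356943 + b(d) = -2356943 + (-32/7 + (19/7)*(-795)) = -2356943 + (-32/7 - 15105/7) = -2356943 - 15137/7 = -16513738/7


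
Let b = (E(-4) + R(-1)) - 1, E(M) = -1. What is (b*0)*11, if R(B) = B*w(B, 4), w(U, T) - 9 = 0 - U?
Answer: 0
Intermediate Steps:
w(U, T) = 9 - U (w(U, T) = 9 + (0 - U) = 9 - U)
R(B) = B*(9 - B)
b = -12 (b = (-1 - (9 - 1*(-1))) - 1 = (-1 - (9 + 1)) - 1 = (-1 - 1*10) - 1 = (-1 - 10) - 1 = -11 - 1 = -12)
(b*0)*11 = -12*0*11 = 0*11 = 0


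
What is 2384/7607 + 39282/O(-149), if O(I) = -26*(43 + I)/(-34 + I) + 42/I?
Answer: -4073438925869/1591118155 ≈ -2560.1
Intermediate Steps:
O(I) = 42/I - 26*(43 + I)/(-34 + I) (O(I) = -26*(43 + I)/(-34 + I) + 42/I = 42/I - 26*(43 + I)/(-34 + I))
2384/7607 + 39282/O(-149) = 2384/7607 + 39282/((2*(-714 - 538*(-149) - 13*(-149)²)/(-149*(-34 - 149)))) = 2384*(1/7607) + 39282/((2*(-1/149)*(-714 + 80162 - 13*22201)/(-183))) = 2384/7607 + 39282/((2*(-1/149)*(-1/183)*(-714 + 80162 - 288613))) = 2384/7607 + 39282/((2*(-1/149)*(-1/183)*(-209165))) = 2384/7607 + 39282/(-418330/27267) = 2384/7607 + 39282*(-27267/418330) = 2384/7607 - 535551147/209165 = -4073438925869/1591118155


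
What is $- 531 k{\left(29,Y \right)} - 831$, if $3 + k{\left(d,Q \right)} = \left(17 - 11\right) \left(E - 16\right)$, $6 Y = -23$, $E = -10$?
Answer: $83598$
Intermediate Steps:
$Y = - \frac{23}{6}$ ($Y = \frac{1}{6} \left(-23\right) = - \frac{23}{6} \approx -3.8333$)
$k{\left(d,Q \right)} = -159$ ($k{\left(d,Q \right)} = -3 + \left(17 - 11\right) \left(-10 - 16\right) = -3 + 6 \left(-26\right) = -3 - 156 = -159$)
$- 531 k{\left(29,Y \right)} - 831 = \left(-531\right) \left(-159\right) - 831 = 84429 - 831 = 83598$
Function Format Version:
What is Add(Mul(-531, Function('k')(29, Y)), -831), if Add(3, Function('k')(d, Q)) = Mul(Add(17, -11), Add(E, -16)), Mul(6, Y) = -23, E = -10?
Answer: 83598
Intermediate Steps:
Y = Rational(-23, 6) (Y = Mul(Rational(1, 6), -23) = Rational(-23, 6) ≈ -3.8333)
Function('k')(d, Q) = -159 (Function('k')(d, Q) = Add(-3, Mul(Add(17, -11), Add(-10, -16))) = Add(-3, Mul(6, -26)) = Add(-3, -156) = -159)
Add(Mul(-531, Function('k')(29, Y)), -831) = Add(Mul(-531, -159), -831) = Add(84429, -831) = 83598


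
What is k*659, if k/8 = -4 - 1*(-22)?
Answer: 94896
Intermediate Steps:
k = 144 (k = 8*(-4 - 1*(-22)) = 8*(-4 + 22) = 8*18 = 144)
k*659 = 144*659 = 94896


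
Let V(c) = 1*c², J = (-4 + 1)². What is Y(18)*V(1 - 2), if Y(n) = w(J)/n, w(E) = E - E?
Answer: 0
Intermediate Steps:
J = 9 (J = (-3)² = 9)
w(E) = 0
V(c) = c²
Y(n) = 0 (Y(n) = 0/n = 0)
Y(18)*V(1 - 2) = 0*(1 - 2)² = 0*(-1)² = 0*1 = 0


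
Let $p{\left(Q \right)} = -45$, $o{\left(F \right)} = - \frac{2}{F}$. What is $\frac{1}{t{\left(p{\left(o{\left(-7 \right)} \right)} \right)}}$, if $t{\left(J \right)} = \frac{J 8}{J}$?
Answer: $\frac{1}{8} \approx 0.125$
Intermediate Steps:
$t{\left(J \right)} = 8$ ($t{\left(J \right)} = \frac{8 J}{J} = 8$)
$\frac{1}{t{\left(p{\left(o{\left(-7 \right)} \right)} \right)}} = \frac{1}{8}$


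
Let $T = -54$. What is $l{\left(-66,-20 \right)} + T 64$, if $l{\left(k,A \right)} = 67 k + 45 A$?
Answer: $-8778$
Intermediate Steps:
$l{\left(k,A \right)} = 45 A + 67 k$
$l{\left(-66,-20 \right)} + T 64 = \left(45 \left(-20\right) + 67 \left(-66\right)\right) - 3456 = \left(-900 - 4422\right) - 3456 = -5322 - 3456 = -8778$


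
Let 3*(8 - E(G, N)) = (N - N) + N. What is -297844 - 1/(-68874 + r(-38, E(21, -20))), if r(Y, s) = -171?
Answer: -20564638979/69045 ≈ -2.9784e+5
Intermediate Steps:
E(G, N) = 8 - N/3 (E(G, N) = 8 - ((N - N) + N)/3 = 8 - (0 + N)/3 = 8 - N/3)
-297844 - 1/(-68874 + r(-38, E(21, -20))) = -297844 - 1/(-68874 - 171) = -297844 - 1/(-69045) = -297844 - 1*(-1/69045) = -297844 + 1/69045 = -20564638979/69045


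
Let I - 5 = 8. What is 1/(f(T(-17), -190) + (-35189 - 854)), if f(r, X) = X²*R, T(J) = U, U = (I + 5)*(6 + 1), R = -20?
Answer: -1/758043 ≈ -1.3192e-6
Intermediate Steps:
I = 13 (I = 5 + 8 = 13)
U = 126 (U = (13 + 5)*(6 + 1) = 18*7 = 126)
T(J) = 126
f(r, X) = -20*X² (f(r, X) = X²*(-20) = -20*X²)
1/(f(T(-17), -190) + (-35189 - 854)) = 1/(-20*(-190)² + (-35189 - 854)) = 1/(-20*36100 - 36043) = 1/(-722000 - 36043) = 1/(-758043) = -1/758043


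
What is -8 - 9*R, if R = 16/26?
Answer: -176/13 ≈ -13.538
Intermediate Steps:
R = 8/13 (R = 16*(1/26) = 8/13 ≈ 0.61539)
-8 - 9*R = -8 - 9*8/13 = -8 - 72/13 = -176/13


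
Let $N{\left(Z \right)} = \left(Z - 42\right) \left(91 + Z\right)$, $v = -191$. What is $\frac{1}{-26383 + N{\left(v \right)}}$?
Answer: $- \frac{1}{3083} \approx -0.00032436$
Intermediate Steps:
$N{\left(Z \right)} = \left(-42 + Z\right) \left(91 + Z\right)$
$\frac{1}{-26383 + N{\left(v \right)}} = \frac{1}{-26383 + \left(-3822 + \left(-191\right)^{2} + 49 \left(-191\right)\right)} = \frac{1}{-26383 - -23300} = \frac{1}{-26383 + 23300} = \frac{1}{-3083} = - \frac{1}{3083}$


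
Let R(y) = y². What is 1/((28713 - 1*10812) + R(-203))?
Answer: 1/59110 ≈ 1.6918e-5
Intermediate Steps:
1/((28713 - 1*10812) + R(-203)) = 1/((28713 - 1*10812) + (-203)²) = 1/((28713 - 10812) + 41209) = 1/(17901 + 41209) = 1/59110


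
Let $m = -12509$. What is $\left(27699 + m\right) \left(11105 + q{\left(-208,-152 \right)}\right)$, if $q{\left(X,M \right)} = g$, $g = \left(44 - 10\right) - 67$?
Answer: $168183680$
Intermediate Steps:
$g = -33$ ($g = 34 - 67 = -33$)
$q{\left(X,M \right)} = -33$
$\left(27699 + m\right) \left(11105 + q{\left(-208,-152 \right)}\right) = \left(27699 - 12509\right) \left(11105 - 33\right) = 15190 \cdot 11072 = 168183680$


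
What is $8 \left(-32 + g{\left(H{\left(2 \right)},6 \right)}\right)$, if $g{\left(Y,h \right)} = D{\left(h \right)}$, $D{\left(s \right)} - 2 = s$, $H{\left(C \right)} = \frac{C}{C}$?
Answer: $-192$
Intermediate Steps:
$H{\left(C \right)} = 1$
$D{\left(s \right)} = 2 + s$
$g{\left(Y,h \right)} = 2 + h$
$8 \left(-32 + g{\left(H{\left(2 \right)},6 \right)}\right) = 8 \left(-32 + \left(2 + 6\right)\right) = 8 \left(-32 + 8\right) = 8 \left(-24\right) = -192$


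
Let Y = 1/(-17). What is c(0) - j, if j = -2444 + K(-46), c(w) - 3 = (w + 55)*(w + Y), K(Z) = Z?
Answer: 42326/17 ≈ 2489.8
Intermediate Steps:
Y = -1/17 ≈ -0.058824
c(w) = 3 + (55 + w)*(-1/17 + w) (c(w) = 3 + (w + 55)*(w - 1/17) = 3 + (55 + w)*(-1/17 + w))
j = -2490 (j = -2444 - 46 = -2490)
c(0) - j = (-4/17 + 0**2 + (934/17)*0) - 1*(-2490) = (-4/17 + 0 + 0) + 2490 = -4/17 + 2490 = 42326/17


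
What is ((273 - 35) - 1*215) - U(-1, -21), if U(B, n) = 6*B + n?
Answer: 50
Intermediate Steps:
U(B, n) = n + 6*B
((273 - 35) - 1*215) - U(-1, -21) = ((273 - 35) - 1*215) - (-21 + 6*(-1)) = (238 - 215) - (-21 - 6) = 23 - 1*(-27) = 23 + 27 = 50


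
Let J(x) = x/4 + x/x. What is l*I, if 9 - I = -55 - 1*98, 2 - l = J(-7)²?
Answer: 1863/8 ≈ 232.88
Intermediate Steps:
J(x) = 1 + x/4 (J(x) = x*(¼) + 1 = x/4 + 1 = 1 + x/4)
l = 23/16 (l = 2 - (1 + (¼)*(-7))² = 2 - (1 - 7/4)² = 2 - (-¾)² = 2 - 1*9/16 = 2 - 9/16 = 23/16 ≈ 1.4375)
I = 162 (I = 9 - (-55 - 1*98) = 9 - (-55 - 98) = 9 - 1*(-153) = 9 + 153 = 162)
l*I = (23/16)*162 = 1863/8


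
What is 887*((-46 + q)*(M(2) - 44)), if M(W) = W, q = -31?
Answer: 2868558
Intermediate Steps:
887*((-46 + q)*(M(2) - 44)) = 887*((-46 - 31)*(2 - 44)) = 887*(-77*(-42)) = 887*3234 = 2868558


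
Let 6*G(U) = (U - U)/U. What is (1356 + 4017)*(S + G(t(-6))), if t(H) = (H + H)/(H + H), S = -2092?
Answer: -11240316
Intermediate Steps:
t(H) = 1 (t(H) = (2*H)/((2*H)) = (2*H)*(1/(2*H)) = 1)
G(U) = 0 (G(U) = ((U - U)/U)/6 = (0/U)/6 = (⅙)*0 = 0)
(1356 + 4017)*(S + G(t(-6))) = (1356 + 4017)*(-2092 + 0) = 5373*(-2092) = -11240316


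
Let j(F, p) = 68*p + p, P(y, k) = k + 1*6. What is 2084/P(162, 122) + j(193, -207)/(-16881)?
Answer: 3084019/180064 ≈ 17.127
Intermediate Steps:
P(y, k) = 6 + k (P(y, k) = k + 6 = 6 + k)
j(F, p) = 69*p
2084/P(162, 122) + j(193, -207)/(-16881) = 2084/(6 + 122) + (69*(-207))/(-16881) = 2084/128 - 14283*(-1/16881) = 2084*(1/128) + 4761/5627 = 521/32 + 4761/5627 = 3084019/180064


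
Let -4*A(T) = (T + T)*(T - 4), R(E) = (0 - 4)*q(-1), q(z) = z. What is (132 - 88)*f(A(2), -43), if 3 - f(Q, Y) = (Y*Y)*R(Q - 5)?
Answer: -325292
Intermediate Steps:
R(E) = 4 (R(E) = (0 - 4)*(-1) = -4*(-1) = 4)
A(T) = -T*(-4 + T)/2 (A(T) = -(T + T)*(T - 4)/4 = -2*T*(-4 + T)/4 = -T*(-4 + T)/2)
f(Q, Y) = 3 - 4*Y**2 (f(Q, Y) = 3 - Y*Y*4 = 3 - Y**2*4 = 3 - 4*Y**2)
(132 - 88)*f(A(2), -43) = (132 - 88)*(3 - 4*(-43)**2) = 44*(3 - 4*1849) = 44*(3 - 7396) = 44*(-7393) = -325292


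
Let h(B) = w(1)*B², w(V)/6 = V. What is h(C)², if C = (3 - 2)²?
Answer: 36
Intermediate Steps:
C = 1 (C = 1² = 1)
w(V) = 6*V
h(B) = 6*B² (h(B) = (6*1)*B² = 6*B²)
h(C)² = (6*1²)² = (6*1)² = 6² = 36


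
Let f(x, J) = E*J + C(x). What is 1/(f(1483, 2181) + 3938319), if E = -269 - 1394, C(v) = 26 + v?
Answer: 1/312825 ≈ 3.1967e-6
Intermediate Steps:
E = -1663
f(x, J) = 26 + x - 1663*J (f(x, J) = -1663*J + (26 + x) = 26 + x - 1663*J)
1/(f(1483, 2181) + 3938319) = 1/((26 + 1483 - 1663*2181) + 3938319) = 1/((26 + 1483 - 3627003) + 3938319) = 1/(-3625494 + 3938319) = 1/312825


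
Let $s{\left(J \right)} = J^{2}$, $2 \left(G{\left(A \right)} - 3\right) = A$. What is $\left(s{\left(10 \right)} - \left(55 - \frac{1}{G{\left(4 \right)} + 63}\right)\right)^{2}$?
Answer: $\frac{9369721}{4624} \approx 2026.3$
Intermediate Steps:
$G{\left(A \right)} = 3 + \frac{A}{2}$
$\left(s{\left(10 \right)} - \left(55 - \frac{1}{G{\left(4 \right)} + 63}\right)\right)^{2} = \left(10^{2} - \left(55 - \frac{1}{\left(3 + \frac{1}{2} \cdot 4\right) + 63}\right)\right)^{2} = \left(100 - \left(55 - \frac{1}{\left(3 + 2\right) + 63}\right)\right)^{2} = \left(100 - \left(55 - \frac{1}{5 + 63}\right)\right)^{2} = \left(100 - \left(55 - \frac{1}{68}\right)\right)^{2} = \left(100 + \left(-55 + \frac{1}{68}\right)\right)^{2} = \left(100 - \frac{3739}{68}\right)^{2} = \left(\frac{3061}{68}\right)^{2} = \frac{9369721}{4624}$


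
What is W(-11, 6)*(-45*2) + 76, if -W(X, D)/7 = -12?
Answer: -7484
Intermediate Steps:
W(X, D) = 84 (W(X, D) = -7*(-12) = 84)
W(-11, 6)*(-45*2) + 76 = 84*(-45*2) + 76 = 84*(-90) + 76 = -7560 + 76 = -7484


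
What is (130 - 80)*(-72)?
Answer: -3600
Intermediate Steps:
(130 - 80)*(-72) = 50*(-72) = -3600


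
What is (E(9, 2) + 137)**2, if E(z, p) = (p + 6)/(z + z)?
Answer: 1530169/81 ≈ 18891.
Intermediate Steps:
E(z, p) = (6 + p)/(2*z) (E(z, p) = (6 + p)/((2*z)) = (6 + p)*(1/(2*z)) = (6 + p)/(2*z))
(E(9, 2) + 137)**2 = ((1/2)*(6 + 2)/9 + 137)**2 = ((1/2)*(1/9)*8 + 137)**2 = (4/9 + 137)**2 = (1237/9)**2 = 1530169/81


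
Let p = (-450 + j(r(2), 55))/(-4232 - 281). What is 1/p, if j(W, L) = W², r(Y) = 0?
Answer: 4513/450 ≈ 10.029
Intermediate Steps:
p = 450/4513 (p = (-450 + 0²)/(-4232 - 281) = (-450 + 0)/(-4513) = -450*(-1/4513) = 450/4513 ≈ 0.099712)
1/p = 1/(450/4513) = 4513/450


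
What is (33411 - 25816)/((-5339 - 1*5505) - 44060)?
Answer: -7595/54904 ≈ -0.13833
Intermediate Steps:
(33411 - 25816)/((-5339 - 1*5505) - 44060) = 7595/((-5339 - 5505) - 44060) = 7595/(-10844 - 44060) = 7595/(-54904) = 7595*(-1/54904) = -7595/54904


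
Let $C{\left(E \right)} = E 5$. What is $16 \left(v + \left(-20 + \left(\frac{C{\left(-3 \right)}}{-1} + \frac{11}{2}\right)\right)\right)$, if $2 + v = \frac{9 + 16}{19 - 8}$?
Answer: $\frac{136}{11} \approx 12.364$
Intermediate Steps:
$C{\left(E \right)} = 5 E$
$v = \frac{3}{11}$ ($v = -2 + \frac{9 + 16}{19 - 8} = -2 + \frac{25}{11} = \frac{3}{11} \approx 0.27273$)
$16 \left(v + \left(-20 + \left(\frac{C{\left(-3 \right)}}{-1} + \frac{11}{2}\right)\right)\right) = 16 \left(\frac{3}{11} - \left(\frac{29}{2} - \frac{5 \left(-3\right)}{-1}\right)\right) = 16 \left(\frac{3}{11} + \left(-20 + \left(\left(-15\right) \left(-1\right) + 11 \cdot \frac{1}{2}\right)\right)\right) = 16 \left(\frac{3}{11} + \left(-20 + \left(15 + \frac{11}{2}\right)\right)\right) = 16 \left(\frac{3}{11} + \left(-20 + \frac{41}{2}\right)\right) = 16 \left(\frac{3}{11} + \frac{1}{2}\right) = 16 \cdot \frac{17}{22} = \frac{136}{11}$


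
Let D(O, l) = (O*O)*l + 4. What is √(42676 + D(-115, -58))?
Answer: I*√724370 ≈ 851.1*I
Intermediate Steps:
D(O, l) = 4 + l*O² (D(O, l) = O²*l + 4 = l*O² + 4 = 4 + l*O²)
√(42676 + D(-115, -58)) = √(42676 + (4 - 58*(-115)²)) = √(42676 + (4 - 58*13225)) = √(42676 + (4 - 767050)) = √(42676 - 767046) = √(-724370) = I*√724370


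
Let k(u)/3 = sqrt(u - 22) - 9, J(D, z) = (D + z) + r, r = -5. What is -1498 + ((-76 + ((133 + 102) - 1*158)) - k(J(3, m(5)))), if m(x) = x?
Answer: -1470 - 3*I*sqrt(19) ≈ -1470.0 - 13.077*I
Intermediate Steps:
J(D, z) = -5 + D + z (J(D, z) = (D + z) - 5 = -5 + D + z)
k(u) = -27 + 3*sqrt(-22 + u) (k(u) = 3*(sqrt(u - 22) - 9) = 3*(sqrt(-22 + u) - 9) = 3*(-9 + sqrt(-22 + u)) = -27 + 3*sqrt(-22 + u))
-1498 + ((-76 + ((133 + 102) - 1*158)) - k(J(3, m(5)))) = -1498 + ((-76 + ((133 + 102) - 1*158)) - (-27 + 3*sqrt(-22 + (-5 + 3 + 5)))) = -1498 + ((-76 + (235 - 158)) - (-27 + 3*sqrt(-22 + 3))) = -1498 + ((-76 + 77) - (-27 + 3*sqrt(-19))) = -1498 + (1 - (-27 + 3*(I*sqrt(19)))) = -1498 + (1 - (-27 + 3*I*sqrt(19))) = -1498 + (1 + (27 - 3*I*sqrt(19))) = -1498 + (28 - 3*I*sqrt(19)) = -1470 - 3*I*sqrt(19)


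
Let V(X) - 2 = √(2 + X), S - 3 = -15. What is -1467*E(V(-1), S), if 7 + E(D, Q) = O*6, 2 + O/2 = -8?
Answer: 186309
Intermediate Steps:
O = -20 (O = -4 + 2*(-8) = -4 - 16 = -20)
S = -12 (S = 3 - 15 = -12)
V(X) = 2 + √(2 + X)
E(D, Q) = -127 (E(D, Q) = -7 - 20*6 = -7 - 120 = -127)
-1467*E(V(-1), S) = -1467*(-127) = 186309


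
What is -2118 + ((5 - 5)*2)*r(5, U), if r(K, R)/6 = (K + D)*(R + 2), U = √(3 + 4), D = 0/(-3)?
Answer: -2118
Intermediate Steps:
D = 0 (D = 0*(-⅓) = 0)
U = √7 ≈ 2.6458
r(K, R) = 6*K*(2 + R) (r(K, R) = 6*((K + 0)*(R + 2)) = 6*(K*(2 + R)) = 6*K*(2 + R))
-2118 + ((5 - 5)*2)*r(5, U) = -2118 + ((5 - 5)*2)*(6*5*(2 + √7)) = -2118 + (0*2)*(60 + 30*√7) = -2118 + 0*(60 + 30*√7) = -2118 + 0 = -2118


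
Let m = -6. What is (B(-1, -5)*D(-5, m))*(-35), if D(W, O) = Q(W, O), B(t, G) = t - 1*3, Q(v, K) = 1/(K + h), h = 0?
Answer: -70/3 ≈ -23.333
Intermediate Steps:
Q(v, K) = 1/K (Q(v, K) = 1/(K + 0) = 1/K)
B(t, G) = -3 + t (B(t, G) = t - 3 = -3 + t)
D(W, O) = 1/O
(B(-1, -5)*D(-5, m))*(-35) = ((-3 - 1)/(-6))*(-35) = -4*(-⅙)*(-35) = (⅔)*(-35) = -70/3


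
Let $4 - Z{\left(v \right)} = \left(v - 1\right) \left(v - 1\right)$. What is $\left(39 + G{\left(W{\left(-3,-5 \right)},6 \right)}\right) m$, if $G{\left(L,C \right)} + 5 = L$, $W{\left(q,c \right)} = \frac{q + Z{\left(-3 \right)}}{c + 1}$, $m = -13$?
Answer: $- \frac{1963}{4} \approx -490.75$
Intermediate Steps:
$Z{\left(v \right)} = 4 - \left(-1 + v\right)^{2}$ ($Z{\left(v \right)} = 4 - \left(v - 1\right) \left(v - 1\right) = 4 - \left(-1 + v\right) \left(-1 + v\right) = 4 - \left(-1 + v\right)^{2}$)
$W{\left(q,c \right)} = \frac{-12 + q}{1 + c}$ ($W{\left(q,c \right)} = \frac{q + \left(4 - \left(-1 - 3\right)^{2}\right)}{c + 1} = \frac{q + \left(4 - \left(-4\right)^{2}\right)}{1 + c} = \frac{q + \left(4 - 16\right)}{1 + c} = \frac{q - 12}{1 + c} = \frac{-12 + q}{1 + c}$)
$G{\left(L,C \right)} = -5 + L$
$\left(39 + G{\left(W{\left(-3,-5 \right)},6 \right)}\right) m = \left(39 - \left(5 - \frac{-12 - 3}{1 - 5}\right)\right) \left(-13\right) = \left(39 - \left(5 - \frac{1}{-4} \left(-15\right)\right)\right) \left(-13\right) = \left(39 - \frac{5}{4}\right) \left(-13\right) = \frac{151}{4} \left(-13\right) = - \frac{1963}{4}$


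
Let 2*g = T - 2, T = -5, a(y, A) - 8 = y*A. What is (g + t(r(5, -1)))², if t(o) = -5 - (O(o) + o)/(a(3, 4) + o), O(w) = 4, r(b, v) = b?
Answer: 196249/2500 ≈ 78.500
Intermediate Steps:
a(y, A) = 8 + A*y (a(y, A) = 8 + y*A = 8 + A*y)
t(o) = -5 - (4 + o)/(20 + o) (t(o) = -5 - (4 + o)/((8 + 4*3) + o) = -5 - (4 + o)/((8 + 12) + o) = -5 - (4 + o)/(20 + o))
g = -7/2 (g = (-5 - 2)/2 = (½)*(-7) = -7/2 ≈ -3.5000)
(g + t(r(5, -1)))² = (-7/2 + 2*(-52 - 3*5)/(20 + 5))² = (-7/2 + 2*(-52 - 15)/25)² = (-7/2 + 2*(1/25)*(-67))² = (-7/2 - 134/25)² = (-443/50)² = 196249/2500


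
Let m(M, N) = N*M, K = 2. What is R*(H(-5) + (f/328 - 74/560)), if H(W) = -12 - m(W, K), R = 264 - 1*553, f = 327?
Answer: 470781/1435 ≈ 328.07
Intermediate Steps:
m(M, N) = M*N
R = -289 (R = 264 - 553 = -289)
H(W) = -12 - 2*W (H(W) = -12 - W*2 = -12 - 2*W)
R*(H(-5) + (f/328 - 74/560)) = -289*((-12 - 2*(-5)) + (327/328 - 74/560)) = -289*((-12 + 10) + (327*(1/328) - 74*1/560)) = -289*(-2 + (327/328 - 37/280)) = -289*(-2 + 1241/1435) = -289*(-1629/1435) = 470781/1435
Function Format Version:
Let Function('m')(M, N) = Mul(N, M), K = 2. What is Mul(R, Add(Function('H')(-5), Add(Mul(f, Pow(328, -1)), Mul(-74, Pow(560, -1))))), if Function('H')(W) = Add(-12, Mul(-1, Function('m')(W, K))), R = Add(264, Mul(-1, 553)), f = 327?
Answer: Rational(470781, 1435) ≈ 328.07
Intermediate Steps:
Function('m')(M, N) = Mul(M, N)
R = -289 (R = Add(264, -553) = -289)
Function('H')(W) = Add(-12, Mul(-2, W)) (Function('H')(W) = Add(-12, Mul(-1, Mul(W, 2))) = Add(-12, Mul(-1, Mul(2, W))) = Add(-12, Mul(-2, W)))
Mul(R, Add(Function('H')(-5), Add(Mul(f, Pow(328, -1)), Mul(-74, Pow(560, -1))))) = Mul(-289, Add(Add(-12, Mul(-2, -5)), Add(Mul(327, Pow(328, -1)), Mul(-74, Pow(560, -1))))) = Mul(-289, Add(Add(-12, 10), Add(Mul(327, Rational(1, 328)), Mul(-74, Rational(1, 560))))) = Mul(-289, Add(-2, Add(Rational(327, 328), Rational(-37, 280)))) = Mul(-289, Add(-2, Rational(1241, 1435))) = Mul(-289, Rational(-1629, 1435)) = Rational(470781, 1435)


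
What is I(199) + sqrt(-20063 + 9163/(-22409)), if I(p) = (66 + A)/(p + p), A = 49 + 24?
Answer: 139/398 + I*sqrt(10075107240370)/22409 ≈ 0.34925 + 141.65*I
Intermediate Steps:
A = 73
I(p) = 139/(2*p) (I(p) = (66 + 73)/(p + p) = 139/((2*p)) = 139*(1/(2*p)) = 139/(2*p))
I(199) + sqrt(-20063 + 9163/(-22409)) = (139/2)/199 + sqrt(-20063 + 9163/(-22409)) = (139/2)*(1/199) + sqrt(-20063 + 9163*(-1/22409)) = 139/398 + sqrt(-20063 - 9163/22409) = 139/398 + sqrt(-449600930/22409) = 139/398 + I*sqrt(10075107240370)/22409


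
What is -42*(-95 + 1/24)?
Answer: 15953/4 ≈ 3988.3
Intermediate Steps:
-42*(-95 + 1/24) = -42*(-2279/24) = 15953/4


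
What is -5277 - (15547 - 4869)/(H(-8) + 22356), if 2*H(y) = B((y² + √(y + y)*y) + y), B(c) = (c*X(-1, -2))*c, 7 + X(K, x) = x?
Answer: -1484373661/281274 + 170848*I/421911 ≈ -5277.3 + 0.40494*I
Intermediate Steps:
X(K, x) = -7 + x
B(c) = -9*c² (B(c) = (c*(-7 - 2))*c = (c*(-9))*c = (-9*c)*c = -9*c²)
H(y) = -9*(y + y² + √2*y^(3/2))²/2 (H(y) = (-9*((y² + √(y + y)*y) + y)²)/2 = (-9*((y² + √(2*y)*y) + y)²)/2 = (-9*((y² + (√2*√y)*y) + y)²)/2 = (-9*((y² + √2*y^(3/2)) + y)²)/2 = (-9*(y + y² + √2*y^(3/2))²)/2 = -9*(y + y² + √2*y^(3/2))²/2)
-5277 - (15547 - 4869)/(H(-8) + 22356) = -5277 - (15547 - 4869)/(-9*(-8 + (-8)² + √2*(-8)^(3/2))²/2 + 22356) = -5277 - 10678/(-9*(-8 + 64 + √2*(-16*I*√2))²/2 + 22356) = -5277 - 10678/(-9*(-8 + 64 - 32*I)²/2 + 22356) = -5277 - 10678/(-9*(56 - 32*I)²/2 + 22356) = -5277 - 10678/(22356 - 9*(56 - 32*I)²/2)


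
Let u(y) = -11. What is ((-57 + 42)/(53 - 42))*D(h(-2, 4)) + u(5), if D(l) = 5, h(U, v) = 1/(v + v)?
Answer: -196/11 ≈ -17.818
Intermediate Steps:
h(U, v) = 1/(2*v)
((-57 + 42)/(53 - 42))*D(h(-2, 4)) + u(5) = ((-57 + 42)/(53 - 42))*5 - 11 = -15/11*5 - 11 = -75/11 - 11 = -196/11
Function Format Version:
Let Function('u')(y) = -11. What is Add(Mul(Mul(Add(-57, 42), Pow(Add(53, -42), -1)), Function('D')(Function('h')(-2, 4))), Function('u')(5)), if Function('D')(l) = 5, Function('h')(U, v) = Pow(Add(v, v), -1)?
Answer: Rational(-196, 11) ≈ -17.818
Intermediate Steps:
Function('h')(U, v) = Mul(Rational(1, 2), Pow(v, -1)) (Function('h')(U, v) = Pow(Mul(2, v), -1) = Mul(Rational(1, 2), Pow(v, -1)))
Add(Mul(Mul(Add(-57, 42), Pow(Add(53, -42), -1)), Function('D')(Function('h')(-2, 4))), Function('u')(5)) = Add(Mul(Mul(Add(-57, 42), Pow(Add(53, -42), -1)), 5), -11) = Add(Mul(Mul(-15, Pow(11, -1)), 5), -11) = Add(Mul(Mul(-15, Rational(1, 11)), 5), -11) = Add(Mul(Rational(-15, 11), 5), -11) = Add(Rational(-75, 11), -11) = Rational(-196, 11)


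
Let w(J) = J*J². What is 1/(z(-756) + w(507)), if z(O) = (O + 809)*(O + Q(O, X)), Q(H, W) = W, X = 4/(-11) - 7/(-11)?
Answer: 11/1433121684 ≈ 7.6756e-9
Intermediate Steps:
X = 3/11 (X = 4*(-1/11) - 7*(-1/11) = -4/11 + 7/11 = 3/11 ≈ 0.27273)
w(J) = J³
z(O) = (809 + O)*(3/11 + O) (z(O) = (O + 809)*(O + 3/11) = (809 + O)*(3/11 + O))
1/(z(-756) + w(507)) = 1/((2427/11 + (-756)² + (8902/11)*(-756)) + 507³) = 1/((2427/11 + 571536 - 6729912/11) + 130323843) = 1/(-440589/11 + 130323843) = 1/(1433121684/11) = 11/1433121684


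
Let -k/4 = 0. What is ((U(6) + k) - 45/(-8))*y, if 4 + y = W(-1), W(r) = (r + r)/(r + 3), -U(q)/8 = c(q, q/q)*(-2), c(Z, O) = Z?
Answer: -4065/8 ≈ -508.13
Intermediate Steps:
k = 0 (k = -4*0 = 0)
U(q) = 16*q (U(q) = -8*q*(-2) = -(-16)*q = 16*q)
W(r) = 2*r/(3 + r) (W(r) = (2*r)/(3 + r) = 2*r/(3 + r))
y = -5 (y = -4 + 2*(-1)/(3 - 1) = -4 + 2*(-1)/2 = -4 + 2*(-1)*(½) = -4 - 1 = -5)
((U(6) + k) - 45/(-8))*y = ((16*6 + 0) - 45/(-8))*(-5) = ((96 + 0) - 45*(-⅛))*(-5) = (96 + 45/8)*(-5) = (813/8)*(-5) = -4065/8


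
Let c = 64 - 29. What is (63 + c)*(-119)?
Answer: -11662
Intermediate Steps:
c = 35
(63 + c)*(-119) = (63 + 35)*(-119) = 98*(-119) = -11662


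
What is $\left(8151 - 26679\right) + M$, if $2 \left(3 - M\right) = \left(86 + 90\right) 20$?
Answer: $-20285$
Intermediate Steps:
$M = -1757$ ($M = 3 - \frac{\left(86 + 90\right) 20}{2} = 3 - \frac{176 \cdot 20}{2} = 3 - 1760 = -1757$)
$\left(8151 - 26679\right) + M = \left(8151 - 26679\right) - 1757 = -18528 - 1757 = -20285$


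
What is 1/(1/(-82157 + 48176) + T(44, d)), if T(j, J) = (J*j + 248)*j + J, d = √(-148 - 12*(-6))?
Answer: 12600177601251/466757815677023725 - 4473340190514*I*√19/466757815677023725 ≈ 2.6995e-5 - 4.1775e-5*I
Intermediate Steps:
d = 2*I*√19 (d = √(-148 + 72) = √(-76) = 2*I*√19 ≈ 8.7178*I)
T(j, J) = J + j*(248 + J*j) (T(j, J) = (248 + J*j)*j + J = j*(248 + J*j) + J = J + j*(248 + J*j))
1/(1/(-82157 + 48176) + T(44, d)) = 1/(1/(-82157 + 48176) + (2*I*√19 + 248*44 + (2*I*√19)*44²)) = 1/(1/(-33981) + (2*I*√19 + 10912 + (2*I*√19)*1936)) = 1/(-1/33981 + (2*I*√19 + 10912 + 3872*I*√19)) = 1/(-1/33981 + (10912 + 3874*I*√19)) = 1/(370800671/33981 + 3874*I*√19)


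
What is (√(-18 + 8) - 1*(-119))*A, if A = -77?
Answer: -9163 - 77*I*√10 ≈ -9163.0 - 243.5*I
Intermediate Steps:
(√(-18 + 8) - 1*(-119))*A = (√(-18 + 8) - 1*(-119))*(-77) = (√(-10) + 119)*(-77) = (I*√10 + 119)*(-77) = (119 + I*√10)*(-77) = -9163 - 77*I*√10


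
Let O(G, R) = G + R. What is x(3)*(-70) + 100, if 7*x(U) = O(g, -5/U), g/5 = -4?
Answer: 950/3 ≈ 316.67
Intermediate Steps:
g = -20 (g = 5*(-4) = -20)
x(U) = -20/7 - 5/(7*U) (x(U) = (-20 - 5/U)/7 = -20/7 - 5/(7*U))
x(3)*(-70) + 100 = ((5/7)*(-1 - 4*3)/3)*(-70) + 100 = ((5/7)*(⅓)*(-1 - 12))*(-70) + 100 = ((5/7)*(⅓)*(-13))*(-70) + 100 = -65/21*(-70) + 100 = 650/3 + 100 = 950/3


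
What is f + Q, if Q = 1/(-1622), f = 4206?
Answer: 6822131/1622 ≈ 4206.0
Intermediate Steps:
Q = -1/1622 ≈ -0.00061652
f + Q = 4206 - 1/1622 = 6822131/1622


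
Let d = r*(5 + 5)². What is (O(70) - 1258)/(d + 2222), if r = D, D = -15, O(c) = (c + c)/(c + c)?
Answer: -1257/722 ≈ -1.7410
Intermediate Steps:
O(c) = 1 (O(c) = (2*c)/((2*c)) = (2*c)*(1/(2*c)) = 1)
r = -15
d = -1500 (d = -15*(5 + 5)² = -15*10² = -15*100 = -1500)
(O(70) - 1258)/(d + 2222) = (1 - 1258)/(-1500 + 2222) = -1257/722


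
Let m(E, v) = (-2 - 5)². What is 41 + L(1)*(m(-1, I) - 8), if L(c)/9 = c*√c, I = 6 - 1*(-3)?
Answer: 410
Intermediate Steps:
I = 9 (I = 6 + 3 = 9)
m(E, v) = 49 (m(E, v) = (-7)² = 49)
L(c) = 9*c^(3/2) (L(c) = 9*(c*√c) = 9*c^(3/2))
41 + L(1)*(m(-1, I) - 8) = 41 + (9*1^(3/2))*(49 - 8) = 41 + (9*1)*41 = 41 + 9*41 = 41 + 369 = 410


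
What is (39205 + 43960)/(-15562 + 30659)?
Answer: 83165/15097 ≈ 5.5087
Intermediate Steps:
(39205 + 43960)/(-15562 + 30659) = 83165/15097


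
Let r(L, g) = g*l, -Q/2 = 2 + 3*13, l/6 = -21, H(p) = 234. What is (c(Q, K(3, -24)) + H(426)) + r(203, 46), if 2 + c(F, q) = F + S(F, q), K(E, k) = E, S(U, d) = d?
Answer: -5643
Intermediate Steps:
l = -126 (l = 6*(-21) = -126)
Q = -82 (Q = -2*(2 + 3*13) = -2*(2 + 39) = -2*41 = -82)
c(F, q) = -2 + F + q (c(F, q) = -2 + (F + q) = -2 + F + q)
r(L, g) = -126*g (r(L, g) = g*(-126) = -126*g)
(c(Q, K(3, -24)) + H(426)) + r(203, 46) = ((-2 - 82 + 3) + 234) - 126*46 = (-81 + 234) - 5796 = 153 - 5796 = -5643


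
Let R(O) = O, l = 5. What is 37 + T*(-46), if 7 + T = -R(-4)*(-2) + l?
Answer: 497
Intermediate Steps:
T = -10 (T = -7 + (-1*(-4)*(-2) + 5) = -7 + (4*(-2) + 5) = -7 + (-8 + 5) = -7 - 3 = -10)
37 + T*(-46) = 37 - 10*(-46) = 37 + 460 = 497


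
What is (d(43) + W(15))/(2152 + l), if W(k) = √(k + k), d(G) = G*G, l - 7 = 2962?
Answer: 1849/5121 + √30/5121 ≈ 0.36213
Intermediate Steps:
l = 2969 (l = 7 + 2962 = 2969)
d(G) = G²
W(k) = √2*√k (W(k) = √(2*k) = √2*√k)
(d(43) + W(15))/(2152 + l) = (43² + √2*√15)/(2152 + 2969) = (1849 + √30)/5121 = (1849 + √30)*(1/5121) = 1849/5121 + √30/5121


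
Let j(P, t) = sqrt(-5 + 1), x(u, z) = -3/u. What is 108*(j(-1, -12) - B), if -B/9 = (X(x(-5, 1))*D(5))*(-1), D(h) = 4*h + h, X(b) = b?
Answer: -14580 + 216*I ≈ -14580.0 + 216.0*I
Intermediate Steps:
j(P, t) = 2*I (j(P, t) = sqrt(-4) = 2*I)
D(h) = 5*h
B = 135 (B = -9*(-3/(-5))*(5*5)*(-1) = -9*-3*(-1/5)*25*(-1) = -9*(3/5)*25*(-1) = -135*(-1) = -9*(-15) = 135)
108*(j(-1, -12) - B) = 108*(2*I - 1*135) = 108*(2*I - 135) = 108*(-135 + 2*I) = -14580 + 216*I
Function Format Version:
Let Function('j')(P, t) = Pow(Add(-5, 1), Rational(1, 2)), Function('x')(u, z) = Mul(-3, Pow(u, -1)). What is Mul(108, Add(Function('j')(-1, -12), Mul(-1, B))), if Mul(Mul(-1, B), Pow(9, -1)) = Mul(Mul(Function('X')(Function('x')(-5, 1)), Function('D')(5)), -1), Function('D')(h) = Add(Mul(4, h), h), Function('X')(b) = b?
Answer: Add(-14580, Mul(216, I)) ≈ Add(-14580., Mul(216.00, I))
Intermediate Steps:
Function('j')(P, t) = Mul(2, I) (Function('j')(P, t) = Pow(-4, Rational(1, 2)) = Mul(2, I))
Function('D')(h) = Mul(5, h)
B = 135 (B = Mul(-9, Mul(Mul(Mul(-3, Pow(-5, -1)), Mul(5, 5)), -1)) = Mul(-9, Mul(Mul(Mul(-3, Rational(-1, 5)), 25), -1)) = Mul(-9, Mul(Mul(Rational(3, 5), 25), -1)) = Mul(-9, Mul(15, -1)) = Mul(-9, -15) = 135)
Mul(108, Add(Function('j')(-1, -12), Mul(-1, B))) = Mul(108, Add(Mul(2, I), Mul(-1, 135))) = Mul(108, Add(Mul(2, I), -135)) = Mul(108, Add(-135, Mul(2, I))) = Add(-14580, Mul(216, I))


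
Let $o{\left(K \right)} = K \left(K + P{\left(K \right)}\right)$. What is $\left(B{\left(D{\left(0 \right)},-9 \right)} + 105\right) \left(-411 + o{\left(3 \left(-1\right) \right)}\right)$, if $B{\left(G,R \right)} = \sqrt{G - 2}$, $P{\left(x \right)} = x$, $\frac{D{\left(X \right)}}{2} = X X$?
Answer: $-41265 - 393 i \sqrt{2} \approx -41265.0 - 555.79 i$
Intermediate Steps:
$D{\left(X \right)} = 2 X^{2}$ ($D{\left(X \right)} = 2 X X = 2 X^{2}$)
$B{\left(G,R \right)} = \sqrt{-2 + G}$
$o{\left(K \right)} = 2 K^{2}$ ($o{\left(K \right)} = K \left(K + K\right) = K 2 K = 2 K^{2}$)
$\left(B{\left(D{\left(0 \right)},-9 \right)} + 105\right) \left(-411 + o{\left(3 \left(-1\right) \right)}\right) = \left(\sqrt{-2 + 2 \cdot 0^{2}} + 105\right) \left(-411 + 2 \left(3 \left(-1\right)\right)^{2}\right) = \left(\sqrt{-2 + 2 \cdot 0} + 105\right) \left(-411 + 2 \left(-3\right)^{2}\right) = \left(\sqrt{-2 + 0} + 105\right) \left(-411 + 2 \cdot 9\right) = \left(\sqrt{-2} + 105\right) \left(-411 + 18\right) = \left(i \sqrt{2} + 105\right) \left(-393\right) = \left(105 + i \sqrt{2}\right) \left(-393\right) = -41265 - 393 i \sqrt{2}$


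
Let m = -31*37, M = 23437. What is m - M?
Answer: -24584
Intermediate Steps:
m = -1147
m - M = -1147 - 1*23437 = -1147 - 23437 = -24584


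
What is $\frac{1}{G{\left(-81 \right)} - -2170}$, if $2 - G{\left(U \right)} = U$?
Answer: $\frac{1}{2253} \approx 0.00044385$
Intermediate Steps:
$G{\left(U \right)} = 2 - U$
$\frac{1}{G{\left(-81 \right)} - -2170} = \frac{1}{\left(2 - -81\right) - -2170} = \frac{1}{\left(2 + 81\right) + 2170} = \frac{1}{83 + 2170} = \frac{1}{2253}$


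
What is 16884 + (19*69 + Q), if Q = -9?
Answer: 18186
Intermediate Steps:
16884 + (19*69 + Q) = 16884 + (19*69 - 9) = 16884 + (1311 - 9) = 16884 + 1302 = 18186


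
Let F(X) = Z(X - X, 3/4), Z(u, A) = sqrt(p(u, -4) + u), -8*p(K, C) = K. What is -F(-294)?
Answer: 0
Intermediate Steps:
p(K, C) = -K/8
Z(u, A) = sqrt(14)*sqrt(u)/4 (Z(u, A) = sqrt(-u/8 + u) = sqrt(7*u/8) = sqrt(14)*sqrt(u)/4)
F(X) = 0 (F(X) = sqrt(14)*sqrt(X - X)/4 = sqrt(14)*sqrt(0)/4 = (1/4)*sqrt(14)*0 = 0)
-F(-294) = -1*0 = 0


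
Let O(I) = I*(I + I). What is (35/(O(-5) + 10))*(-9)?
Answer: -21/4 ≈ -5.2500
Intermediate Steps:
O(I) = 2*I² (O(I) = I*(2*I) = 2*I²)
(35/(O(-5) + 10))*(-9) = (35/(2*(-5)² + 10))*(-9) = (35/(2*25 + 10))*(-9) = (35/(50 + 10))*(-9) = (35/60)*(-9) = (35*(1/60))*(-9) = (7/12)*(-9) = -21/4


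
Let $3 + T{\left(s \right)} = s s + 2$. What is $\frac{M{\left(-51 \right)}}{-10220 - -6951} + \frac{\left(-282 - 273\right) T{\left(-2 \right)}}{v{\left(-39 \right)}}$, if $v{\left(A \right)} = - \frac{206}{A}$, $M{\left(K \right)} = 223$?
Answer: $- \frac{212318453}{673414} \approx -315.29$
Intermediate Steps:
$T{\left(s \right)} = -1 + s^{2}$ ($T{\left(s \right)} = -3 + \left(s s + 2\right) = -3 + \left(s^{2} + 2\right) = -3 + \left(2 + s^{2}\right) = -1 + s^{2}$)
$\frac{M{\left(-51 \right)}}{-10220 - -6951} + \frac{\left(-282 - 273\right) T{\left(-2 \right)}}{v{\left(-39 \right)}} = \frac{223}{-10220 - -6951} + \frac{\left(-282 - 273\right) \left(-1 + \left(-2\right)^{2}\right)}{\left(-206\right) \frac{1}{-39}} = \frac{223}{-10220 + 6951} + \frac{\left(-282 - 273\right) \left(-1 + 4\right)}{\left(-206\right) \left(- \frac{1}{39}\right)} = \frac{223}{-3269} + \frac{\left(-555\right) 3}{\frac{206}{39}} = 223 \left(- \frac{1}{3269}\right) - \frac{64935}{206} = - \frac{223}{3269} - \frac{64935}{206} = - \frac{212318453}{673414}$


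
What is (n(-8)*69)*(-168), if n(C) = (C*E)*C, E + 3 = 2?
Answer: 741888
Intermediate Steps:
E = -1 (E = -3 + 2 = -1)
n(C) = -C**2 (n(C) = (C*(-1))*C = (-C)*C = -C**2)
(n(-8)*69)*(-168) = (-1*(-8)**2*69)*(-168) = (-1*64*69)*(-168) = -64*69*(-168) = -4416*(-168) = 741888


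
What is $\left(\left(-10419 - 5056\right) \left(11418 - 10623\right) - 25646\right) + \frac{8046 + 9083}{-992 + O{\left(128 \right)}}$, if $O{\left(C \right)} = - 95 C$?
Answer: $- \frac{162141437321}{13152} \approx -1.2328 \cdot 10^{7}$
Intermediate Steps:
$\left(\left(-10419 - 5056\right) \left(11418 - 10623\right) - 25646\right) + \frac{8046 + 9083}{-992 + O{\left(128 \right)}} = \left(\left(-10419 - 5056\right) \left(11418 - 10623\right) - 25646\right) + \frac{8046 + 9083}{-992 - 12160} = \left(\left(-15475\right) 795 - 25646\right) + \frac{17129}{-992 - 12160} = \left(-12302625 - 25646\right) + \frac{17129}{-13152} = -12328271 + 17129 \left(- \frac{1}{13152}\right) = -12328271 - \frac{17129}{13152} = - \frac{162141437321}{13152}$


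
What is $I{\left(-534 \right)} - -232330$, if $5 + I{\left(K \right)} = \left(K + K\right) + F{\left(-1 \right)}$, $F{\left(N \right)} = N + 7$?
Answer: $231263$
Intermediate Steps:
$F{\left(N \right)} = 7 + N$
$I{\left(K \right)} = 1 + 2 K$ ($I{\left(K \right)} = -5 + \left(\left(K + K\right) + \left(7 - 1\right)\right) = -5 + \left(2 K + 6\right) = -5 + \left(6 + 2 K\right) = 1 + 2 K$)
$I{\left(-534 \right)} - -232330 = \left(1 + 2 \left(-534\right)\right) - -232330 = \left(1 - 1068\right) + 232330 = -1067 + 232330 = 231263$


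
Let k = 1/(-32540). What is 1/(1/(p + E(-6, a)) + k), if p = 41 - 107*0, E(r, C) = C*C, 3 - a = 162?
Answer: 411988940/3609 ≈ 1.1416e+5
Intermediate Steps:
a = -159 (a = 3 - 1*162 = 3 - 162 = -159)
E(r, C) = C**2
p = 41 (p = 41 + 0 = 41)
k = -1/32540 ≈ -3.0731e-5
1/(1/(p + E(-6, a)) + k) = 1/(1/(41 + (-159)**2) - 1/32540) = 1/(1/(41 + 25281) - 1/32540) = 1/(1/25322 - 1/32540) = 1/(3609/411988940) = 411988940/3609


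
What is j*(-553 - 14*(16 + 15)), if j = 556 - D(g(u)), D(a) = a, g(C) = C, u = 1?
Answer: -547785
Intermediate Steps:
j = 555 (j = 556 - 1*1 = 556 - 1 = 555)
j*(-553 - 14*(16 + 15)) = 555*(-553 - 14*(16 + 15)) = 555*(-553 - 14*31) = 555*(-553 - 434) = 555*(-987) = -547785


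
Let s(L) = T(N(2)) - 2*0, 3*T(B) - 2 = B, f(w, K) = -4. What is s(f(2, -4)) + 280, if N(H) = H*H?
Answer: 282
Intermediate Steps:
N(H) = H²
T(B) = ⅔ + B/3
s(L) = 2 (s(L) = (⅔ + (⅓)*2²) - 2*0 = (⅔ + (⅓)*4) + 0 = (⅔ + 4/3) + 0 = 2 + 0 = 2)
s(f(2, -4)) + 280 = 2 + 280 = 282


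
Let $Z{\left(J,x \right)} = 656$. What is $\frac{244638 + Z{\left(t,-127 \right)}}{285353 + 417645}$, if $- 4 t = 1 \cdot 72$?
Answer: $\frac{122647}{351499} \approx 0.34893$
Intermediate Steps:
$t = -18$ ($t = - \frac{1 \cdot 72}{4} = \left(- \frac{1}{4}\right) 72 = -18$)
$\frac{244638 + Z{\left(t,-127 \right)}}{285353 + 417645} = \frac{244638 + 656}{285353 + 417645} = \frac{245294}{702998} = 245294 \cdot \frac{1}{702998} = \frac{122647}{351499}$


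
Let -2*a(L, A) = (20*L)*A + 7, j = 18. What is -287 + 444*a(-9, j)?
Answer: 717439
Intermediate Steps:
a(L, A) = -7/2 - 10*A*L (a(L, A) = -((20*L)*A + 7)/2 = -(20*A*L + 7)/2 = -(7 + 20*A*L)/2 = -7/2 - 10*A*L)
-287 + 444*a(-9, j) = -287 + 444*(-7/2 - 10*18*(-9)) = -287 + 444*(-7/2 + 1620) = -287 + 444*(3233/2) = -287 + 717726 = 717439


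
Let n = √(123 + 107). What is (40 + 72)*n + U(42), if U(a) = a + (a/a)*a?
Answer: 84 + 112*√230 ≈ 1782.6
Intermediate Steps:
n = √230 ≈ 15.166
U(a) = 2*a (U(a) = a + 1*a = a + a = 2*a)
(40 + 72)*n + U(42) = (40 + 72)*√230 + 2*42 = 112*√230 + 84 = 84 + 112*√230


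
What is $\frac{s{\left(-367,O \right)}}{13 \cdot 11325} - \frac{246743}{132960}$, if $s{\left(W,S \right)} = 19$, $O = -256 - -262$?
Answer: $- \frac{2421614129}{1305002400} \approx -1.8556$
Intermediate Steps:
$O = 6$ ($O = -256 + 262 = 6$)
$\frac{s{\left(-367,O \right)}}{13 \cdot 11325} - \frac{246743}{132960} = \frac{19}{13 \cdot 11325} - \frac{246743}{132960} = \frac{19}{147225} - \frac{246743}{132960} = - \frac{2421614129}{1305002400}$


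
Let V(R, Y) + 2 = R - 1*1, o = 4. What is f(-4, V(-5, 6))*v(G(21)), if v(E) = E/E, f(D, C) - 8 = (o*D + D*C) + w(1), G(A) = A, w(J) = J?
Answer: 25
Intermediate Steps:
V(R, Y) = -3 + R (V(R, Y) = -2 + (R - 1*1) = -2 + (R - 1) = -2 + (-1 + R) = -3 + R)
f(D, C) = 9 + 4*D + C*D (f(D, C) = 8 + ((4*D + D*C) + 1) = 8 + ((4*D + C*D) + 1) = 8 + (1 + 4*D + C*D) = 9 + 4*D + C*D)
v(E) = 1
f(-4, V(-5, 6))*v(G(21)) = (9 + 4*(-4) + (-3 - 5)*(-4))*1 = (9 - 16 - 8*(-4))*1 = (9 - 16 + 32)*1 = 25*1 = 25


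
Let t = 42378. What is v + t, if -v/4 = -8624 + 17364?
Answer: 7418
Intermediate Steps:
v = -34960 (v = -4*(-8624 + 17364) = -4*8740 = -34960)
v + t = -34960 + 42378 = 7418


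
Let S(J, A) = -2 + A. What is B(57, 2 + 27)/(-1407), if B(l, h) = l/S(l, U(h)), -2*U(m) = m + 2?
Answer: 38/16415 ≈ 0.0023150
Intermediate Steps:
U(m) = -1 - m/2 (U(m) = -(m + 2)/2 = -(2 + m)/2 = -1 - m/2)
B(l, h) = l/(-3 - h/2) (B(l, h) = l/(-2 + (-1 - h/2)) = l/(-3 - h/2))
B(57, 2 + 27)/(-1407) = -2*57/(6 + (2 + 27))/(-1407) = -2*57/(6 + 29)*(-1/1407) = -2*57/35*(-1/1407) = -2*57*1/35*(-1/1407) = -114/35*(-1/1407) = 38/16415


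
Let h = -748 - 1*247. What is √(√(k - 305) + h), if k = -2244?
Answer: √(-995 + I*√2549) ≈ 0.80003 + 31.554*I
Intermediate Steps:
h = -995 (h = -748 - 247 = -995)
√(√(k - 305) + h) = √(√(-2244 - 305) - 995) = √(√(-2549) - 995) = √(I*√2549 - 995) = √(-995 + I*√2549)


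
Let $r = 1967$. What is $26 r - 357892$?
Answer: $-306750$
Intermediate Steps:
$26 r - 357892 = 26 \cdot 1967 - 357892 = 51142 - 357892 = -306750$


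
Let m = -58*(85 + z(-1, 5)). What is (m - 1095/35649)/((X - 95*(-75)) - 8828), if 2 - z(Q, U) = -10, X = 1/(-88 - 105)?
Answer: 12902845739/3905704440 ≈ 3.3036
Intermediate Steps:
X = -1/193 (X = 1/(-193) = -1/193 ≈ -0.0051813)
z(Q, U) = 12 (z(Q, U) = 2 - 1*(-10) = 2 + 10 = 12)
m = -5626 (m = -58*(85 + 12) = -58*97 = -5626)
(m - 1095/35649)/((X - 95*(-75)) - 8828) = (-5626 - 1095/35649)/((-1/193 - 95*(-75)) - 8828) = (-5626 - 1095*1/35649)/((-1/193 + 7125) - 8828) = (-5626 - 365/11883)/(1375124/193 - 8828) = -66854123/(11883*(-328680/193)) = -66854123/11883*(-193/328680) = 12902845739/3905704440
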